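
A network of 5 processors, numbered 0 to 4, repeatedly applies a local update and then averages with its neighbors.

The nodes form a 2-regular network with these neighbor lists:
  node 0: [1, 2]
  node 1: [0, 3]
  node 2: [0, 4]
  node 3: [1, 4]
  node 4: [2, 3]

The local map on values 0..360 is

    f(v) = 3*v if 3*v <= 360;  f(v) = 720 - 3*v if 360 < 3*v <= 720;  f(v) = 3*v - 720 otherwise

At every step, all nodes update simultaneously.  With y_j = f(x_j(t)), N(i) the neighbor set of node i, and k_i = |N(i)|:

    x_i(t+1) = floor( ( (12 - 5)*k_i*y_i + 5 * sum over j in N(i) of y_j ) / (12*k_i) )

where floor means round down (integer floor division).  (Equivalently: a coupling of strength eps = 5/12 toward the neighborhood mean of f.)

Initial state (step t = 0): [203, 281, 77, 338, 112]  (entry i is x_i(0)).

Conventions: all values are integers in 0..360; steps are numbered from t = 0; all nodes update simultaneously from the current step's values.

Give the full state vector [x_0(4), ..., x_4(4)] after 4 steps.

Simulating step by step:
t=0: [203, 281, 77, 338, 112]
t=1: [138, 156, 227, 267, 305]
t=2: [239, 227, 127, 140, 138]
t=3: [80, 85, 262, 246, 311]
t=4: [206, 202, 132, 108, 141]

Answer: [206, 202, 132, 108, 141]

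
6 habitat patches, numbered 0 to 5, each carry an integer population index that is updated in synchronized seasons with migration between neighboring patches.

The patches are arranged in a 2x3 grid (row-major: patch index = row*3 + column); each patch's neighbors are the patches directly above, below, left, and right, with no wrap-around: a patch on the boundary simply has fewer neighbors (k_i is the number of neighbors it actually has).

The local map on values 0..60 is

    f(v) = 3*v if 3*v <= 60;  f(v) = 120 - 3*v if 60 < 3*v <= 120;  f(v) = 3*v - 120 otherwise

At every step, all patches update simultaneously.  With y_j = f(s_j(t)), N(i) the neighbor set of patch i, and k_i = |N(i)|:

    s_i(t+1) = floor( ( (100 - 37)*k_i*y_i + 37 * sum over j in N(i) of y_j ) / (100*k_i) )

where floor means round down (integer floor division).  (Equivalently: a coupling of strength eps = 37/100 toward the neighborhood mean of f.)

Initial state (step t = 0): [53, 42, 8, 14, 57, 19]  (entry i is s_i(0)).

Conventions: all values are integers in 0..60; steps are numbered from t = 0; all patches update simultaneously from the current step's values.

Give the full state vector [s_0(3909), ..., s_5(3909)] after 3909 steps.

Answer: [55, 56, 56, 56, 56, 55]
Key observation: The state at step 9, [55, 56, 56, 56, 56, 55], reappears at step 13: the system is in a cycle of period 4 from step 9 on.  Therefore the state at step 3909 equals the state at step 9 + ((3909 - 9) mod 4) = 9, which is [55, 56, 56, 56, 56, 55].

Derivation:
t=0: [53, 42, 8, 14, 57, 19]
t=1: [33, 17, 26, 43, 45, 49]
t=2: [24, 41, 40, 12, 20, 27]
t=3: [37, 15, 7, 42, 47, 35]
t=4: [15, 34, 24, 9, 21, 17]
t=5: [36, 29, 43, 35, 47, 51]
t=6: [16, 25, 17, 15, 23, 26]
t=7: [46, 46, 48, 46, 48, 45]
t=8: [18, 19, 21, 19, 21, 18]
t=9: [55, 56, 56, 56, 56, 55]
t=10: [46, 47, 47, 47, 47, 46]
t=11: [19, 20, 20, 20, 20, 19]
t=12: [58, 59, 59, 59, 59, 58]
t=13: [55, 56, 56, 56, 56, 55]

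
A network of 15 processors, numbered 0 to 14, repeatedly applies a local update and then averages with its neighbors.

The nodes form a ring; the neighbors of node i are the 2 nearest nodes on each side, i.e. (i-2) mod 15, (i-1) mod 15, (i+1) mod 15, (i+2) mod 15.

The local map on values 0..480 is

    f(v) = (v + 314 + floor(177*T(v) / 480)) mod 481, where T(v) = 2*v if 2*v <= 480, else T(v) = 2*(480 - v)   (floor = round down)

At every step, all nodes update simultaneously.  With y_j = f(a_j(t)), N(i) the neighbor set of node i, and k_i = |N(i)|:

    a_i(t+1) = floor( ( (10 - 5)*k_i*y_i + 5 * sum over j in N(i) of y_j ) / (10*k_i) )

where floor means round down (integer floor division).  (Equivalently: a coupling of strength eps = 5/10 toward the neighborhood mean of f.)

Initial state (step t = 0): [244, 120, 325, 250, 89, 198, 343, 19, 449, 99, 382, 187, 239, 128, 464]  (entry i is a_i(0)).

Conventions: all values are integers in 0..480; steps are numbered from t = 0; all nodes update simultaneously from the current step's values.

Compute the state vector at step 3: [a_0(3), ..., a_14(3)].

Answer: [149, 160, 213, 230, 251, 251, 251, 222, 212, 127, 155, 87, 141, 102, 145]

Derivation:
t=0: [244, 120, 325, 250, 89, 198, 343, 19, 449, 99, 382, 187, 239, 128, 464]
t=1: [210, 155, 262, 245, 356, 256, 300, 268, 266, 139, 232, 152, 224, 148, 228]
t=2: [183, 167, 231, 236, 268, 258, 263, 234, 232, 142, 199, 126, 192, 138, 190]
t=3: [149, 160, 213, 230, 251, 251, 251, 222, 212, 127, 155, 87, 141, 102, 145]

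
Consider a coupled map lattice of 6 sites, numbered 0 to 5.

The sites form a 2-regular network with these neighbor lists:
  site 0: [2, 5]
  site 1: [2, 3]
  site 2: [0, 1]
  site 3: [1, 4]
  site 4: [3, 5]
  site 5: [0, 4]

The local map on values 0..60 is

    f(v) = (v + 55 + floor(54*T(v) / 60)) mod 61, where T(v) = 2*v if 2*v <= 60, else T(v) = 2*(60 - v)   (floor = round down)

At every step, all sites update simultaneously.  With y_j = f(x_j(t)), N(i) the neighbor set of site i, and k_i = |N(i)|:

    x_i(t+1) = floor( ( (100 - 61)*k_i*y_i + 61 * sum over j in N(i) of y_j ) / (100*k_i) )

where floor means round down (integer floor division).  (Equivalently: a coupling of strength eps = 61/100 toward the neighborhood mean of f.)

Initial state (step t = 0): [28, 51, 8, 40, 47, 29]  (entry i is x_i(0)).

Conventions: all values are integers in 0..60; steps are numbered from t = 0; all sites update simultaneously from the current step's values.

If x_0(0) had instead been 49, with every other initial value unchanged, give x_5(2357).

Answer: x_5(2357) = 55
Key observation: The state at step 37, [55, 55, 55, 55, 55, 55], reappears at step 39: the system is in a cycle of period 2 from step 37 on.  Therefore the state at step 2357 equals the state at step 37 + ((2357 - 37) mod 2) = 37, which is [55, 55, 55, 55, 55, 55].

Derivation:
t=0: [49, 51, 8, 40, 47, 29]
t=1: [9, 7, 6, 4, 8, 6]
t=2: [13, 9, 13, 10, 10, 14]
t=3: [30, 23, 26, 21, 25, 28]
t=4: [11, 40, 24, 38, 20, 10]
t=5: [16, 6, 10, 21, 29, 31]
t=6: [26, 26, 23, 27, 26, 22]
t=7: [36, 22, 25, 6, 21, 24]
t=8: [5, 25, 21, 36, 23, 19]
t=9: [33, 20, 23, 23, 40, 38]
t=10: [26, 54, 42, 40, 24, 10]
t=11: [10, 27, 21, 21, 9, 10]
t=12: [31, 34, 29, 28, 29, 21]
t=13: [26, 12, 14, 12, 24, 29]
t=14: [16, 28, 22, 18, 12, 6]
t=15: [34, 34, 36, 28, 27, 23]
t=16: [26, 12, 12, 10, 24, 29]
t=17: [14, 25, 20, 16, 10, 6]
t=18: [31, 28, 30, 22, 23, 20]
t=19: [26, 26, 14, 42, 54, 42]
t=20: [14, 14, 15, 21, 26, 21]
t=21: [39, 39, 34, 31, 33, 31]
t=22: [12, 12, 10, 13, 15, 13]
t=23: [26, 26, 25, 30, 32, 30]
t=24: [8, 8, 4, 12, 16, 12]
t=25: [16, 16, 11, 27, 31, 27]
t=26: [24, 24, 32, 19, 11, 19]
t=27: [18, 18, 5, 25, 38, 25]
t=28: [20, 20, 29, 17, 5, 17]
t=29: [36, 36, 35, 33, 28, 33]
t=30: [12, 12, 12, 12, 12, 12]
t=31: [27, 27, 27, 27, 27, 27]
t=32: [8, 8, 8, 8, 8, 8]
t=33: [16, 16, 16, 16, 16, 16]
t=34: [38, 38, 38, 38, 38, 38]
t=35: [10, 10, 10, 10, 10, 10]
t=36: [22, 22, 22, 22, 22, 22]
t=37: [55, 55, 55, 55, 55, 55]
t=38: [58, 58, 58, 58, 58, 58]
t=39: [55, 55, 55, 55, 55, 55]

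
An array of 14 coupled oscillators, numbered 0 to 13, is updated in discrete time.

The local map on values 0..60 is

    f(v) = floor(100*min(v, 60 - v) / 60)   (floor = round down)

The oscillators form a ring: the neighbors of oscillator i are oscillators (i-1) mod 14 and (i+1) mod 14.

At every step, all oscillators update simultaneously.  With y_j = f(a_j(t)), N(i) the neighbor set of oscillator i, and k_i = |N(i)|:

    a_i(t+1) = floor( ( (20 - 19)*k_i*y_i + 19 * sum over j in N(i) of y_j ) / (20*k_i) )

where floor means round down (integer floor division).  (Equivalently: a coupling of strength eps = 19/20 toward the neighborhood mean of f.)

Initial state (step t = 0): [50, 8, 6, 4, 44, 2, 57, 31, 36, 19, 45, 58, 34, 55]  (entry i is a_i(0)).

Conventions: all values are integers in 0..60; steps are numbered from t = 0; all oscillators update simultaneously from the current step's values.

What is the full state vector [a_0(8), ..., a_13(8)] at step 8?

Simulating step by step:
t=0: [50, 8, 6, 4, 44, 2, 57, 31, 36, 19, 45, 58, 34, 55]
t=1: [10, 13, 9, 17, 5, 14, 24, 23, 39, 32, 17, 32, 7, 28]
t=2: [32, 15, 24, 12, 24, 23, 30, 37, 41, 32, 45, 20, 44, 15]
t=3: [26, 42, 23, 39, 29, 44, 38, 40, 41, 28, 38, 25, 28, 35]
t=4: [35, 39, 32, 42, 31, 41, 29, 33, 39, 34, 43, 41, 41, 44]
t=5: [31, 43, 33, 46, 31, 47, 38, 41, 43, 32, 36, 29, 28, 35]
t=6: [35, 45, 26, 45, 23, 40, 26, 31, 37, 34, 46, 43, 44, 46]
t=7: [24, 41, 25, 39, 29, 40, 40, 40, 45, 31, 34, 24, 25, 32]
t=8: [38, 40, 33, 44, 34, 40, 33, 29, 39, 34, 43, 41, 42, 40]

Answer: [38, 40, 33, 44, 34, 40, 33, 29, 39, 34, 43, 41, 42, 40]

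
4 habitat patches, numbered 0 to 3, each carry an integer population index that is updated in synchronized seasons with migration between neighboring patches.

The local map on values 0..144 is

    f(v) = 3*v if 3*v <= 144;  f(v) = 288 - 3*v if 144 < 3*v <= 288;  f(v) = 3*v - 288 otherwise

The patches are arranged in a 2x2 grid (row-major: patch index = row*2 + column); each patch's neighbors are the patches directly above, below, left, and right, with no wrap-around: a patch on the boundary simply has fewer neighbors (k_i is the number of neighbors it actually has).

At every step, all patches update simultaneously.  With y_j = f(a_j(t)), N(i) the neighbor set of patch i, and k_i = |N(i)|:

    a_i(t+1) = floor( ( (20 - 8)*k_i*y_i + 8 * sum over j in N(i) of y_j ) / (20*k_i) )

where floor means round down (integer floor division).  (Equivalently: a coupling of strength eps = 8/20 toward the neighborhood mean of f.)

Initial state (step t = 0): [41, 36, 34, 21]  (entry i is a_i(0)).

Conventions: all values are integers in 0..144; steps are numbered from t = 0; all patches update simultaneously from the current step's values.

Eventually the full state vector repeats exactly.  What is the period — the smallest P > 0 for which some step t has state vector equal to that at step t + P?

Answer: 8
Key observation: The state at step 38, [9, 9, 9, 9], reappears at step 46 — and no state repeats earlier — so the cycle the system enters has period 8.

Derivation:
t=0: [41, 36, 34, 21]
t=1: [115, 102, 98, 79]
t=2: [39, 32, 25, 35]
t=3: [104, 102, 89, 97]
t=4: [22, 16, 18, 9]
t=5: [60, 47, 51, 36]
t=6: [120, 127, 124, 120]
t=7: [78, 84, 79, 78]
t=8: [49, 43, 52, 49]
t=9: [136, 133, 135, 136]
t=10: [117, 114, 118, 117]
t=11: [61, 57, 64, 61]
t=12: [105, 112, 99, 105]
t=13: [27, 39, 16, 27]
t=14: [81, 102, 61, 81]
t=15: [51, 28, 81, 51]
t=16: [106, 104, 81, 106]
t=17: [31, 26, 39, 31]
t=18: [94, 84, 107, 94]
t=19: [17, 24, 22, 17]
t=20: [58, 63, 60, 58]
t=21: [109, 105, 110, 109]
t=22: [37, 31, 40, 37]
t=23: [109, 100, 116, 109]
t=24: [37, 22, 51, 37]
t=25: [106, 84, 125, 106]
t=26: [42, 33, 64, 42]
t=27: [114, 109, 108, 114]
t=28: [47, 45, 43, 47]
t=29: [137, 137, 133, 137]
t=30: [120, 123, 115, 120]
t=31: [70, 77, 63, 70]
t=32: [78, 65, 90, 78]
t=33: [54, 77, 32, 54]
t=34: [106, 84, 108, 106]
t=35: [32, 33, 33, 32]
t=36: [97, 97, 97, 97]
t=37: [3, 3, 3, 3]
t=38: [9, 9, 9, 9]
t=39: [27, 27, 27, 27]
t=40: [81, 81, 81, 81]
t=41: [45, 45, 45, 45]
t=42: [135, 135, 135, 135]
t=43: [117, 117, 117, 117]
t=44: [63, 63, 63, 63]
t=45: [99, 99, 99, 99]
t=46: [9, 9, 9, 9]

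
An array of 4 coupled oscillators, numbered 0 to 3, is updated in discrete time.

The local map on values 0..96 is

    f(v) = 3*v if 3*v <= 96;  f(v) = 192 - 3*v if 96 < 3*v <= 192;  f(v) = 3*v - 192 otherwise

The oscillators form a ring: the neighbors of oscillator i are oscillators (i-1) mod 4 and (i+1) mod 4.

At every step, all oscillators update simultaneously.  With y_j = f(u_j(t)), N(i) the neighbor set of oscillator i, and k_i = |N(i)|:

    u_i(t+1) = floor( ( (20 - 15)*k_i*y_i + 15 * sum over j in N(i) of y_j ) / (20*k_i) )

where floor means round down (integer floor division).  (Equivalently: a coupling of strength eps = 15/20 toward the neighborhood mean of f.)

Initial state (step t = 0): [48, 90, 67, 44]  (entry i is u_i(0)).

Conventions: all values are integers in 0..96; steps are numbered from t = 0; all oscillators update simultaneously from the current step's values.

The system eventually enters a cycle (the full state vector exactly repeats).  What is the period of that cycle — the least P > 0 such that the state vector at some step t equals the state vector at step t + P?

Answer: 6
Key observation: The state at step 13, [42, 74, 42, 74], reappears at step 19 — and no state repeats earlier — so the cycle the system enters has period 6.

Derivation:
t=0: [48, 90, 67, 44]
t=1: [63, 40, 54, 36]
t=2: [59, 30, 66, 33]
t=3: [72, 30, 70, 31]
t=4: [74, 38, 73, 39]
t=5: [64, 40, 64, 40]
t=6: [54, 18, 54, 18]
t=7: [48, 36, 48, 36]
t=8: [75, 57, 75, 57]
t=9: [24, 30, 24, 30]
t=10: [85, 76, 85, 76]
t=11: [42, 56, 42, 56]
t=12: [34, 55, 34, 55]
t=13: [42, 74, 42, 74]
t=14: [39, 57, 39, 57]
t=15: [34, 61, 34, 61]
t=16: [29, 69, 29, 69]
t=17: [33, 69, 33, 69]
t=18: [34, 73, 34, 73]
t=19: [42, 74, 42, 74]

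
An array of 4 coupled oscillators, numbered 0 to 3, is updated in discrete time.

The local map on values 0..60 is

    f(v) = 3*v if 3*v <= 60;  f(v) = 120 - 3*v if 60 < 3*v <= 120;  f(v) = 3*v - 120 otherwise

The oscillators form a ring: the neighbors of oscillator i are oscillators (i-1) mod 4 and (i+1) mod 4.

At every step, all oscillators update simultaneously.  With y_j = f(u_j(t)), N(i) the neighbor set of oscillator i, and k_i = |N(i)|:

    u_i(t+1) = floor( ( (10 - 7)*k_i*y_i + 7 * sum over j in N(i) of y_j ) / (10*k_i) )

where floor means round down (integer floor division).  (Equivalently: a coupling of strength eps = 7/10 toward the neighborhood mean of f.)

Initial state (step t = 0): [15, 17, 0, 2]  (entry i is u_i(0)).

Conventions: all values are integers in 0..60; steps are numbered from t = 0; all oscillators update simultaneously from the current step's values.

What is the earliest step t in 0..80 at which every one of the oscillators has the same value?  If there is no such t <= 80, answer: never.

Simulating step by step:
t=0: [15, 17, 0, 2]  (not all equal)
t=1: [33, 31, 19, 17]  (not all equal)
t=2: [33, 35, 44, 42]  (not all equal)
t=3: [13, 16, 10, 13]  (not all equal)
t=4: [42, 38, 39, 35]  (not all equal)
t=5: [9, 4, 8, 7]  (not all equal)
t=6: [19, 21, 18, 24]  (not all equal)
t=7: [53, 55, 52, 53]  (not all equal)
t=8: [41, 39, 40, 37]  (not all equal)
t=9: [5, 1, 4, 3]  (not all equal)
t=10: [8, 10, 7, 12]  (not all equal)
t=11: [30, 24, 29, 26]  (not all equal)
t=12: [40, 36, 41, 34]  (not all equal)
t=13: [10, 4, 11, 6]  (not all equal)
t=14: [19, 25, 20, 27]  (not all equal)
t=15: [46, 54, 47, 52]  (not all equal)
t=16: [32, 26, 33, 24]  (not all equal)
t=17: [38, 28, 37, 30]  (not all equal)
t=18: [24, 16, 25, 14]  (not all equal)
t=19: [45, 46, 45, 45]  (not all equal)
t=20: [16, 15, 16, 15]  (not all equal)
t=21: [45, 47, 45, 47]  (not all equal)
t=22: [19, 16, 19, 16]  (not all equal)
t=23: [50, 54, 50, 54]  (not all equal)
t=24: [38, 33, 38, 33]  (not all equal)
t=25: [16, 10, 16, 10]  (not all equal)
t=26: [35, 42, 35, 42]  (not all equal)
t=27: [8, 12, 8, 12]  (not all equal)
t=28: [32, 27, 32, 27]  (not all equal)
t=29: [34, 28, 34, 28]  (not all equal)
t=30: [30, 23, 30, 23]  (not all equal)
t=31: [44, 36, 44, 36]  (not all equal)
t=32: [12, 12, 12, 12]  (all equal)

Answer: 32
Key observation: Synchronization is absorbing here: once all oscillators are equal they stay equal, and step 32 is the first all-equal step.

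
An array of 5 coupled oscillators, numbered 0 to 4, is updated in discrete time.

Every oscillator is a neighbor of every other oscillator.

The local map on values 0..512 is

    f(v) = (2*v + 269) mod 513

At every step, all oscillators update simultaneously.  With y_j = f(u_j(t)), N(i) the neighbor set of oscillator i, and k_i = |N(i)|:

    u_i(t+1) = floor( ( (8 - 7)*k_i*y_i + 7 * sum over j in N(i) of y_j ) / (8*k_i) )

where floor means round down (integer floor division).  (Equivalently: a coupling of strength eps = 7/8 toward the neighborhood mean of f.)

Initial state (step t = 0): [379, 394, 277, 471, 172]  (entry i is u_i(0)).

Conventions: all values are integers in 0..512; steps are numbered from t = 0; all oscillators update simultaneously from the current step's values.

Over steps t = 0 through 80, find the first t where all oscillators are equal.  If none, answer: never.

Answer: 5
Key observation: Synchronization is absorbing here: once all oscillators are equal they stay equal, and step 5 is the first all-equal step.

Derivation:
t=0: [379, 394, 277, 471, 172]  (not all equal)
t=1: [137, 134, 108, 119, 127]  (not all equal)
t=2: [228, 228, 185, 183, 230]  (not all equal)
t=3: [174, 174, 182, 182, 174]  (not all equal)
t=4: [111, 111, 109, 109, 111]  (not all equal)
t=5: [489, 489, 489, 489, 489]  (all equal)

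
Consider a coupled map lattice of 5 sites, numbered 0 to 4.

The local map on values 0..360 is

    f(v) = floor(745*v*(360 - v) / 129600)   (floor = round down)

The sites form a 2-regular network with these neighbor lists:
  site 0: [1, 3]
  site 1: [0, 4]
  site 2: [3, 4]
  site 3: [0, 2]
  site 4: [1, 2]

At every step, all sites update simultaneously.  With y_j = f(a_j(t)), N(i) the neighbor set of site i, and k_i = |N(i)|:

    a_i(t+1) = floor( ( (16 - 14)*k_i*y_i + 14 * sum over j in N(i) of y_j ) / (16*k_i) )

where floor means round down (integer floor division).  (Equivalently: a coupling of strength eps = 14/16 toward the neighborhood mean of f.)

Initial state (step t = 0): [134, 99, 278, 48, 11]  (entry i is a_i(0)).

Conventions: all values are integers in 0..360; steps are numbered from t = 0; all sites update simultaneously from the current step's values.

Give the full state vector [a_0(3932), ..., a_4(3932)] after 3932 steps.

Answer: [186, 186, 186, 186, 186]
Key observation: The state at step 4, [186, 186, 186, 186, 186], reappears at step 5: the system is in a cycle of period 1 from step 4 on.  Therefore the state at step 3932 equals the state at step 4 + ((3932 - 4) mod 1) = 4, which is [186, 186, 186, 186, 186].

Derivation:
t=0: [134, 99, 278, 48, 11]
t=1: [124, 104, 63, 144, 124]
t=2: [165, 166, 164, 142, 134]
t=3: [181, 179, 176, 183, 183]
t=4: [186, 186, 186, 186, 186]
t=5: [186, 186, 186, 186, 186]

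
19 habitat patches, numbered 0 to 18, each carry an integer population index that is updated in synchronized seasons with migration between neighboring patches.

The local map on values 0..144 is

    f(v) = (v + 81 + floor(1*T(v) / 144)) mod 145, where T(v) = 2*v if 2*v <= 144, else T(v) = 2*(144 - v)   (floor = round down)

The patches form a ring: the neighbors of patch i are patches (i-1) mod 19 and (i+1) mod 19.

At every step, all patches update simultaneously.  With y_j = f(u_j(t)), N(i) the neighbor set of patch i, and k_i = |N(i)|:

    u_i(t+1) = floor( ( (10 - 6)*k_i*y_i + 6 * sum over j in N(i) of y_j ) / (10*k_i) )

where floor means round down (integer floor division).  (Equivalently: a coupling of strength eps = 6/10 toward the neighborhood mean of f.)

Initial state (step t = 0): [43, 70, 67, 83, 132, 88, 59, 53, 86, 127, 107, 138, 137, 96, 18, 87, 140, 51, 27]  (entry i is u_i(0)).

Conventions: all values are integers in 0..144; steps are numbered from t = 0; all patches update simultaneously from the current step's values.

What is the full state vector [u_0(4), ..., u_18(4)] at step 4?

Simulating step by step:
t=0: [43, 70, 67, 83, 132, 88, 59, 53, 86, 127, 107, 138, 137, 96, 18, 87, 140, 51, 27]
t=1: [83, 40, 8, 28, 40, 72, 103, 102, 67, 44, 58, 64, 61, 64, 56, 61, 76, 108, 120]
t=2: [60, 80, 104, 106, 83, 51, 29, 27, 50, 92, 93, 84, 56, 83, 97, 101, 60, 38, 41]
t=3: [97, 60, 33, 34, 59, 91, 116, 115, 93, 59, 26, 57, 66, 58, 30, 67, 103, 126, 126]
t=4: [74, 100, 122, 122, 98, 68, 44, 44, 68, 96, 126, 87, 83, 89, 87, 46, 35, 55, 53]

Answer: [74, 100, 122, 122, 98, 68, 44, 44, 68, 96, 126, 87, 83, 89, 87, 46, 35, 55, 53]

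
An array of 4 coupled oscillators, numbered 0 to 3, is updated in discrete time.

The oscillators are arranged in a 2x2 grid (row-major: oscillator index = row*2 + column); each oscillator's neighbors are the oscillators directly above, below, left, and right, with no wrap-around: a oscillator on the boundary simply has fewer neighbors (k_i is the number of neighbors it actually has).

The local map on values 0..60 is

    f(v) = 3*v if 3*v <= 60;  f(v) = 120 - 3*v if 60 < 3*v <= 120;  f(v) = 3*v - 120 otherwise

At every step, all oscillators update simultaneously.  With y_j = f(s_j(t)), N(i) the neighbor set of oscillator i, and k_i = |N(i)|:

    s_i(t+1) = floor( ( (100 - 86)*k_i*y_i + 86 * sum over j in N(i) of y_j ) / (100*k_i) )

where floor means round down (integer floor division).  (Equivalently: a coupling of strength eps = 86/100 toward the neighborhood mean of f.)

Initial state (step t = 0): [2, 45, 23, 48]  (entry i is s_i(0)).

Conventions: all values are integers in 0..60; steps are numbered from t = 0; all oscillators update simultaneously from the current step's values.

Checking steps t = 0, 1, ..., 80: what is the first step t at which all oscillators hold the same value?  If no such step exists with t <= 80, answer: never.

Simulating step by step:
t=0: [2, 45, 23, 48]  (not all equal)
t=1: [29, 15, 20, 31]  (not all equal)
t=2: [49, 32, 34, 48]  (not all equal)
t=3: [21, 25, 24, 21]  (not all equal)
t=4: [47, 55, 55, 47]  (not all equal)
t=5: [41, 24, 24, 41]  (not all equal)
t=6: [41, 9, 9, 41]  (not all equal)
t=7: [23, 6, 6, 23]  (not all equal)
t=8: [22, 46, 46, 22]  (not all equal)
t=9: [23, 48, 48, 23]  (not all equal)
t=10: [27, 47, 47, 27]  (not all equal)
t=11: [23, 36, 36, 23]  (not all equal)
t=12: [17, 45, 45, 17]  (not all equal)
t=13: [20, 45, 45, 20]  (not all equal)
t=14: [21, 53, 53, 21]  (not all equal)
t=15: [41, 54, 54, 41]  (not all equal)
t=16: [36, 8, 8, 36]  (not all equal)
t=17: [22, 13, 13, 22]  (not all equal)
t=18: [41, 51, 51, 41]  (not all equal)
t=19: [28, 7, 7, 28]  (not all equal)
t=20: [23, 33, 33, 23]  (not all equal)
t=21: [25, 46, 46, 25]  (not all equal)
t=22: [21, 41, 41, 21]  (not all equal)
t=23: [10, 49, 49, 10]  (not all equal)
t=24: [27, 29, 29, 27]  (not all equal)
t=25: [33, 38, 38, 33]  (not all equal)
t=26: [8, 18, 18, 8]  (not all equal)
t=27: [49, 28, 28, 49]  (not all equal)
t=28: [34, 28, 28, 34]  (not all equal)
t=29: [33, 20, 20, 33]  (not all equal)
t=30: [54, 26, 26, 54]  (not all equal)
t=31: [42, 42, 42, 42]  (all equal)

Answer: 31
Key observation: Synchronization is absorbing here: once all oscillators are equal they stay equal, and step 31 is the first all-equal step.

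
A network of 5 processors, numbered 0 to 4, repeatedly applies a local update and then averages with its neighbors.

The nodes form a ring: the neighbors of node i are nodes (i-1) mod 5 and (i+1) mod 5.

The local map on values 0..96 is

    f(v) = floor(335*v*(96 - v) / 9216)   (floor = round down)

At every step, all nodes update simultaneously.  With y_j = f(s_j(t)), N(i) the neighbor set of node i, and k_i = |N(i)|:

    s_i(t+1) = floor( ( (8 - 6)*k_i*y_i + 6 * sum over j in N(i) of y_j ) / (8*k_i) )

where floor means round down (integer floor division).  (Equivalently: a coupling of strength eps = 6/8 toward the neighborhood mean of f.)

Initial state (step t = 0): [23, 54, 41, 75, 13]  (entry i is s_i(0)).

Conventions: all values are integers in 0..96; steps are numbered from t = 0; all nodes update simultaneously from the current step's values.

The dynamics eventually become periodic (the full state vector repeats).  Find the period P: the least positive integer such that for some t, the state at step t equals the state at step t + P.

Simulating step by step:
t=0: [23, 54, 41, 75, 13]
t=1: [60, 73, 72, 59, 54]
t=2: [73, 67, 68, 73, 79]
t=3: [59, 66, 66, 59, 57]
t=4: [76, 74, 74, 76, 79]
t=5: [53, 57, 57, 53, 53]
t=6: [81, 80, 80, 81, 82]
t=7: [43, 45, 45, 43, 43]
t=8: [82, 82, 82, 82, 82]
t=9: [41, 41, 41, 41, 41]
t=10: [81, 81, 81, 81, 81]
t=11: [44, 44, 44, 44, 44]
t=12: [83, 83, 83, 83, 83]
t=13: [39, 39, 39, 39, 39]
t=14: [80, 80, 80, 80, 80]
t=15: [46, 46, 46, 46, 46]
t=16: [83, 83, 83, 83, 83]

Answer: 4
Key observation: The state at step 12, [83, 83, 83, 83, 83], reappears at step 16 — and no state repeats earlier — so the cycle the system enters has period 4.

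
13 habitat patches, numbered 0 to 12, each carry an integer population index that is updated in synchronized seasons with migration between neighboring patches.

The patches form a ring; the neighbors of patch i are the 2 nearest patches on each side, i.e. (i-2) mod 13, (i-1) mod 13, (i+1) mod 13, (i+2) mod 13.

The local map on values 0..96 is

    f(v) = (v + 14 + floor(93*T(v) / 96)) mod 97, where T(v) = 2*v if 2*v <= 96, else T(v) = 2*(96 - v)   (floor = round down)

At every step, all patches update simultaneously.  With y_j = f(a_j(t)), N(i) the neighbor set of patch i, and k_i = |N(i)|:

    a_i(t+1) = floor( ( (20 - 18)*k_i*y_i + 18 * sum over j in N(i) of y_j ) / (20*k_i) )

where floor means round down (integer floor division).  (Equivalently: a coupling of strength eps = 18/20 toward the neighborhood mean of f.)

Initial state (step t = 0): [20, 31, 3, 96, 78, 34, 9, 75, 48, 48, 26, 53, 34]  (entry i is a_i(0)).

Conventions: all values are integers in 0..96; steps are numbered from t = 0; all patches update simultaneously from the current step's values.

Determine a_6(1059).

Simulating step by step:
t=0: [20, 31, 3, 96, 78, 34, 9, 75, 48, 48, 26, 53, 34]
t=1: [29, 28, 29, 18, 23, 27, 34, 41, 55, 58, 50, 58, 51]
t=2: [45, 37, 55, 67, 47, 54, 60, 50, 40, 48, 51, 41, 50]
t=3: [42, 46, 43, 45, 48, 49, 48, 48, 51, 46, 47, 52, 42]
t=4: [46, 43, 49, 52, 52, 55, 57, 55, 55, 55, 50, 47, 49]
t=5: [52, 53, 51, 51, 52, 51, 51, 50, 51, 53, 53, 54, 52]
t=6: [53, 54, 54, 54, 54, 55, 55, 54, 54, 53, 53, 53, 53]
t=7: [52, 52, 52, 51, 51, 51, 51, 51, 52, 52, 52, 53, 52]
t=8: [53, 54, 54, 54, 54, 55, 54, 54, 54, 54, 53, 53, 53]
t=9: [52, 52, 52, 51, 51, 51, 51, 51, 52, 52, 52, 52, 52]
t=10: [54, 54, 54, 54, 54, 55, 54, 54, 54, 54, 54, 54, 54]
t=11: [52, 52, 52, 51, 51, 51, 51, 51, 52, 52, 52, 52, 52]

Answer: a_6(1059) = 51
Key observation: The state at step 9, [52, 52, 52, 51, 51, 51, 51, 51, 52, 52, 52, 52, 52], reappears at step 11: the system is in a cycle of period 2 from step 9 on.  Therefore the state at step 1059 equals the state at step 9 + ((1059 - 9) mod 2) = 9, which is [52, 52, 52, 51, 51, 51, 51, 51, 52, 52, 52, 52, 52].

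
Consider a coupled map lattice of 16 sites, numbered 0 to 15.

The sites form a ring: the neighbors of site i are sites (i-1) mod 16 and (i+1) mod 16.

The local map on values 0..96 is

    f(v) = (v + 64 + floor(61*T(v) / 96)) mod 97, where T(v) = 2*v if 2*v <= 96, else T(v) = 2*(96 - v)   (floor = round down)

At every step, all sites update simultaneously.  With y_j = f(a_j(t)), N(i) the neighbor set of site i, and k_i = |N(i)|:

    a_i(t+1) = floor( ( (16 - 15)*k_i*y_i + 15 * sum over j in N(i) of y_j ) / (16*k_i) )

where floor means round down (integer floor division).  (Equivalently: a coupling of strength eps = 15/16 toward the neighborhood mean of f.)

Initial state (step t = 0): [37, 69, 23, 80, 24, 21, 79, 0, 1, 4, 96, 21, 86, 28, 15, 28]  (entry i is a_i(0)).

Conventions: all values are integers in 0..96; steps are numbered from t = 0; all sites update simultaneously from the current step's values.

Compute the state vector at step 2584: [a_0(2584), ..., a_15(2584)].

Simulating step by step:
t=0: [37, 69, 23, 80, 24, 21, 79, 0, 1, 4, 96, 21, 86, 28, 15, 28]
t=1: [50, 37, 65, 22, 39, 42, 40, 66, 68, 65, 44, 60, 24, 32, 28, 26]
t=2: [40, 71, 35, 60, 40, 56, 65, 63, 70, 68, 71, 45, 53, 26, 32, 50]
t=3: [71, 52, 68, 52, 71, 64, 71, 70, 70, 69, 69, 71, 49, 54, 49, 49]
t=4: [74, 69, 73, 69, 72, 69, 70, 69, 70, 70, 69, 72, 71, 74, 74, 72]
t=5: [69, 68, 69, 69, 69, 69, 70, 70, 70, 70, 69, 69, 68, 68, 68, 68]
t=6: [70, 70, 70, 70, 70, 70, 70, 70, 70, 70, 70, 70, 70, 70, 70, 70]
t=7: [70, 70, 70, 70, 70, 70, 70, 70, 70, 70, 70, 70, 70, 70, 70, 70]

Answer: [70, 70, 70, 70, 70, 70, 70, 70, 70, 70, 70, 70, 70, 70, 70, 70]
Key observation: The state at step 6, [70, 70, 70, 70, 70, 70, 70, 70, 70, 70, 70, 70, 70, 70, 70, 70], reappears at step 7: the system is in a cycle of period 1 from step 6 on.  Therefore the state at step 2584 equals the state at step 6 + ((2584 - 6) mod 1) = 6, which is [70, 70, 70, 70, 70, 70, 70, 70, 70, 70, 70, 70, 70, 70, 70, 70].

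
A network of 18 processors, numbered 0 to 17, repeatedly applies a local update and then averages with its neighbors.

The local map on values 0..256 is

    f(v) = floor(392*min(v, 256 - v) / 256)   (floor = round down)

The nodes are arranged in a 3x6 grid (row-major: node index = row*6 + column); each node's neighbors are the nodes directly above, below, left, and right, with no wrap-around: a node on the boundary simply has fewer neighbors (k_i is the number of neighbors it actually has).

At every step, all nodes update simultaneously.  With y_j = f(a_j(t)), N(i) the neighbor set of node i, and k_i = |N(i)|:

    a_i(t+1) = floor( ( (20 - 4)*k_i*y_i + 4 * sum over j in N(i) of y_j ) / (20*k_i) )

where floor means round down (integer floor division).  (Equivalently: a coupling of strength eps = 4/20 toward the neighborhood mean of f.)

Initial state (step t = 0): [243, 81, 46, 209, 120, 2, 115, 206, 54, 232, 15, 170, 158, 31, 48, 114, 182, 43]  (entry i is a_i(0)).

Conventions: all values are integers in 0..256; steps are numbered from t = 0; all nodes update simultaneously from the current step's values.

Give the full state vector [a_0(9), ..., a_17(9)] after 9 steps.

Answer: [141, 187, 191, 188, 167, 125, 183, 167, 181, 120, 120, 139, 158, 185, 193, 185, 177, 176]

Derivation:
t=0: [243, 81, 46, 209, 120, 2, 115, 206, 54, 232, 15, 170, 158, 31, 48, 114, 182, 43]
t=1: [45, 110, 74, 76, 152, 33, 157, 82, 78, 46, 40, 110, 142, 57, 78, 154, 107, 76]
t=2: [86, 154, 117, 115, 142, 72, 145, 126, 116, 78, 76, 149, 163, 97, 119, 148, 152, 125]
t=3: [137, 158, 177, 172, 166, 121, 166, 186, 175, 126, 123, 158, 145, 152, 178, 162, 158, 185]
t=4: [174, 147, 122, 132, 143, 176, 140, 114, 126, 182, 181, 152, 164, 153, 123, 145, 149, 116]
t=5: [134, 165, 185, 182, 166, 130, 170, 173, 186, 123, 121, 154, 145, 159, 184, 166, 161, 173]
t=6: [175, 139, 110, 119, 142, 182, 136, 127, 112, 177, 179, 158, 163, 145, 114, 139, 145, 131]
t=7: [135, 175, 169, 176, 166, 122, 177, 190, 169, 128, 124, 148, 148, 169, 173, 174, 167, 184]
t=8: [172, 127, 131, 128, 142, 179, 126, 106, 134, 185, 182, 164, 157, 132, 127, 130, 137, 118]
t=9: [141, 187, 191, 188, 167, 125, 183, 167, 181, 120, 120, 139, 158, 185, 193, 185, 177, 176]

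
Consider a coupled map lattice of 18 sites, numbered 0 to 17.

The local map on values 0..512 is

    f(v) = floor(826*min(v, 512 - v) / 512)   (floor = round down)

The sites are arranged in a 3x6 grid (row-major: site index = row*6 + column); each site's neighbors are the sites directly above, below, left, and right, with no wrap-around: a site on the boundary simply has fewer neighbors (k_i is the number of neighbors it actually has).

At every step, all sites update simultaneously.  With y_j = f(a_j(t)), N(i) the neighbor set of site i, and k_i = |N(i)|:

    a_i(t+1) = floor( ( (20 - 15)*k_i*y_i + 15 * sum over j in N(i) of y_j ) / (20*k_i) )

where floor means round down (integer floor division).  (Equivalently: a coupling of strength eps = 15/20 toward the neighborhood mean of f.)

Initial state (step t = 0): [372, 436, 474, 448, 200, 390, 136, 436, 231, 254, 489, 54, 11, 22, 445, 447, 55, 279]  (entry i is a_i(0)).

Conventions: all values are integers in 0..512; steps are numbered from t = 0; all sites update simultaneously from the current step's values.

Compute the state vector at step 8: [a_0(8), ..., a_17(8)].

Answer: [293, 301, 314, 314, 302, 292, 305, 316, 325, 315, 296, 282, 320, 329, 331, 314, 288, 276]

Derivation:
t=0: [372, 436, 474, 448, 200, 390, 136, 436, 231, 254, 489, 54, 11, 22, 445, 447, 55, 279]
t=1: [184, 132, 164, 223, 164, 202, 145, 170, 224, 217, 179, 173, 99, 70, 154, 177, 151, 159]
t=2: [240, 261, 299, 309, 309, 284, 240, 240, 303, 329, 285, 287, 169, 198, 251, 281, 268, 259]
t=3: [393, 380, 352, 323, 346, 350, 358, 368, 352, 336, 349, 375, 332, 345, 358, 366, 384, 385]
t=4: [220, 223, 258, 278, 273, 248, 240, 243, 255, 269, 248, 237, 266, 259, 252, 243, 226, 211]
t=5: [368, 378, 389, 390, 390, 387, 382, 391, 402, 394, 385, 380, 397, 400, 404, 388, 374, 364]
t=6: [217, 210, 196, 195, 199, 203, 205, 195, 186, 193, 204, 213, 192, 183, 182, 196, 216, 222]
t=7: [338, 329, 317, 315, 322, 330, 325, 315, 306, 313, 330, 339, 311, 302, 301, 317, 337, 348]
t=8: [293, 301, 314, 314, 302, 292, 305, 316, 325, 315, 296, 282, 320, 329, 331, 314, 288, 276]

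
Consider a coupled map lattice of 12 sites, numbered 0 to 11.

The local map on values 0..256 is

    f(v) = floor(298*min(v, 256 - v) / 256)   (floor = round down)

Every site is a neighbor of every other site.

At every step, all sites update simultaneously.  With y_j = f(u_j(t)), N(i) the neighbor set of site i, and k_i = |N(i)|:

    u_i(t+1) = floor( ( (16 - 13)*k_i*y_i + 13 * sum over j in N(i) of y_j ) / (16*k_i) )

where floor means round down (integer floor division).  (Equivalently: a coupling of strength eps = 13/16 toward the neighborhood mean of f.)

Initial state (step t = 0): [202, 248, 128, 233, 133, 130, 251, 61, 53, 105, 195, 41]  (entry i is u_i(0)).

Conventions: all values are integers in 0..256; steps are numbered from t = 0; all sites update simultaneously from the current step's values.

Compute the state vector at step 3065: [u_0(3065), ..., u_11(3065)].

Answer: [135, 135, 135, 135, 135, 135, 135, 135, 135, 135, 135, 135]
Key observation: The state at step 5, [135, 135, 135, 135, 135, 135, 135, 135, 135, 135, 135, 135], reappears at step 7: the system is in a cycle of period 2 from step 5 on.  Therefore the state at step 3065 equals the state at step 5 + ((3065 - 5) mod 2) = 5, which is [135, 135, 135, 135, 135, 135, 135, 135, 135, 135, 135, 135].

Derivation:
t=0: [202, 248, 128, 233, 133, 130, 251, 61, 53, 105, 195, 41]
t=1: [74, 68, 84, 70, 83, 83, 67, 75, 74, 81, 75, 72]
t=2: [87, 86, 88, 86, 88, 88, 86, 87, 87, 88, 87, 86]
t=3: [101, 100, 101, 100, 101, 101, 100, 101, 101, 101, 101, 100]
t=4: [116, 116, 116, 116, 116, 116, 116, 116, 116, 116, 116, 116]
t=5: [135, 135, 135, 135, 135, 135, 135, 135, 135, 135, 135, 135]
t=6: [140, 140, 140, 140, 140, 140, 140, 140, 140, 140, 140, 140]
t=7: [135, 135, 135, 135, 135, 135, 135, 135, 135, 135, 135, 135]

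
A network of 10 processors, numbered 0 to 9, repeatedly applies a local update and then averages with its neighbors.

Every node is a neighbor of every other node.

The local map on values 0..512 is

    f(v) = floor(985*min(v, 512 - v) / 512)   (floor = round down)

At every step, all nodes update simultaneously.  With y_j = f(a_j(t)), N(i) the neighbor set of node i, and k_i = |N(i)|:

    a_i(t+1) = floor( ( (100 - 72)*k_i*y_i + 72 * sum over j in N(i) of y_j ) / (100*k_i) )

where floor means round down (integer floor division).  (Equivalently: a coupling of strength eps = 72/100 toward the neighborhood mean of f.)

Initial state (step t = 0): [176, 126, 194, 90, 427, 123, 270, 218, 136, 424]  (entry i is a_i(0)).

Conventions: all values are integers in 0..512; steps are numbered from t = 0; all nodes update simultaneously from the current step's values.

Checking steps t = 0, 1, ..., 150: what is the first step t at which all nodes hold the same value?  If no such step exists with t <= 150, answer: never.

Answer: 6
Key observation: Synchronization is absorbing here: once all nodes are equal they stay equal, and step 6 is the first all-equal step.

Derivation:
t=0: [176, 126, 194, 90, 427, 123, 270, 218, 136, 424]  (not all equal)
t=1: [294, 275, 301, 261, 259, 274, 320, 310, 279, 260]  (not all equal)
t=2: [435, 442, 432, 447, 448, 442, 425, 429, 441, 448]  (not all equal)
t=3: [141, 138, 142, 137, 136, 138, 145, 143, 139, 136]  (not all equal)
t=4: [268, 267, 268, 266, 266, 267, 269, 269, 267, 266]  (not all equal)
t=5: [470, 470, 470, 470, 470, 470, 469, 469, 470, 470]  (not all equal)
t=6: [80, 80, 80, 80, 80, 80, 80, 80, 80, 80]  (all equal)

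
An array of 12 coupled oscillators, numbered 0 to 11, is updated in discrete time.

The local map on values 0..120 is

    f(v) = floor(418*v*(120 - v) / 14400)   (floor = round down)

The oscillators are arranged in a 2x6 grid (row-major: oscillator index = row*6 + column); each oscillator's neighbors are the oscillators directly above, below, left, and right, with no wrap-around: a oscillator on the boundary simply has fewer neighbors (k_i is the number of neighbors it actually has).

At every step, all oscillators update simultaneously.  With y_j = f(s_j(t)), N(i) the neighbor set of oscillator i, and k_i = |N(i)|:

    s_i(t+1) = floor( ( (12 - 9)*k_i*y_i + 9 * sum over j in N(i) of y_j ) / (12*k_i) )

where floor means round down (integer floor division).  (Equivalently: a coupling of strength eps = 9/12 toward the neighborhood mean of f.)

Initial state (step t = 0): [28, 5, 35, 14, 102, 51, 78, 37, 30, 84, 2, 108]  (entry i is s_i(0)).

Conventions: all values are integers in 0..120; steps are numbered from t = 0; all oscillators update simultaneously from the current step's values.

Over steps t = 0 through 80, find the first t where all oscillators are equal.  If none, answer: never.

Answer: 6
Key observation: Synchronization is absorbing here: once all oscillators are equal they stay equal, and step 6 is the first all-equal step.

Derivation:
t=0: [28, 5, 35, 14, 102, 51, 78, 37, 30, 84, 2, 108]  (not all equal)
t=1: [60, 66, 55, 67, 51, 59, 84, 69, 85, 53, 45, 49]  (not all equal)
t=2: [97, 103, 98, 102, 101, 101, 99, 94, 98, 97, 100, 100]  (not all equal)
t=3: [57, 61, 56, 58, 55, 56, 65, 60, 64, 59, 58, 56]  (not all equal)
t=4: [103, 104, 104, 103, 103, 103, 103, 103, 104, 104, 103, 104]  (not all equal)
t=5: [49, 49, 48, 49, 50, 49, 50, 49, 48, 49, 49, 49]  (not all equal)
t=6: [100, 100, 100, 100, 100, 100, 100, 100, 100, 100, 100, 100]  (all equal)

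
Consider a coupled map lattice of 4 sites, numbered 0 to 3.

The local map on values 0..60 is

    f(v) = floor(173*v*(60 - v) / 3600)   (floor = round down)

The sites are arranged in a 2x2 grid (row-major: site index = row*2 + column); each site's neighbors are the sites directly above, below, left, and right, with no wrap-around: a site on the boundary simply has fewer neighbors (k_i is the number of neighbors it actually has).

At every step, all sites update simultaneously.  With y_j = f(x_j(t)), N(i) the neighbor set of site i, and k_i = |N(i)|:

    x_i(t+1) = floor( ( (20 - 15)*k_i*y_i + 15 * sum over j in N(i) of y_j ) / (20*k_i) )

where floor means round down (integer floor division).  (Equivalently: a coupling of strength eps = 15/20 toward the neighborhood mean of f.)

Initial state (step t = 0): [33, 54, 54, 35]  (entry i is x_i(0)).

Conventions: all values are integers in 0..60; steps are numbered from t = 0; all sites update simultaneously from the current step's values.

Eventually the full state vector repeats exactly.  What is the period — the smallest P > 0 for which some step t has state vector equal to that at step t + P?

Simulating step by step:
t=0: [33, 54, 54, 35]
t=1: [21, 35, 35, 21]
t=2: [41, 39, 39, 41]
t=3: [38, 37, 37, 38]
t=4: [40, 40, 40, 40]
t=5: [38, 38, 38, 38]
t=6: [40, 40, 40, 40]

Answer: 2
Key observation: The state at step 4, [40, 40, 40, 40], reappears at step 6 — and no state repeats earlier — so the cycle the system enters has period 2.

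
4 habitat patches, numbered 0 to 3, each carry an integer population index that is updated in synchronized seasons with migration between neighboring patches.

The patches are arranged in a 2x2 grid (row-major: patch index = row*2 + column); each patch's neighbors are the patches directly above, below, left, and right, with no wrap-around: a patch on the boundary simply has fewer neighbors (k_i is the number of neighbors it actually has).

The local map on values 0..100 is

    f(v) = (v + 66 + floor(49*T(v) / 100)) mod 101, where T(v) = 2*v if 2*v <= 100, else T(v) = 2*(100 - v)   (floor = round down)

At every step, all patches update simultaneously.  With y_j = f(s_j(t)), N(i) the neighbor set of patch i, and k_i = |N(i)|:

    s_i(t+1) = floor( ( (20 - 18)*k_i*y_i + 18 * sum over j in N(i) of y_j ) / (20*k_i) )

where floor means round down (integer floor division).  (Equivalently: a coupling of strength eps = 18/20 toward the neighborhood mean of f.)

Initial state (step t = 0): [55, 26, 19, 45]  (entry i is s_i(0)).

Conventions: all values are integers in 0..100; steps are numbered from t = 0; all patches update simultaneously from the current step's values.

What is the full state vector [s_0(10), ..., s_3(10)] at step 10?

Simulating step by step:
t=0: [55, 26, 19, 45]
t=1: [14, 54, 53, 13]
t=2: [66, 89, 89, 66]
t=3: [64, 64, 64, 64]
t=4: [64, 64, 64, 64]
t=5: [64, 64, 64, 64]
t=6: [64, 64, 64, 64]
t=7: [64, 64, 64, 64]
t=8: [64, 64, 64, 64]
t=9: [64, 64, 64, 64]
t=10: [64, 64, 64, 64]

Answer: [64, 64, 64, 64]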